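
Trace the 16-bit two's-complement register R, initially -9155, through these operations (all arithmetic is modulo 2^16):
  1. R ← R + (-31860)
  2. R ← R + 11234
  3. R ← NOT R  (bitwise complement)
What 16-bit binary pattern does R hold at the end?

Start: R = -9155 = 1101110000111101.
R = -9155 + (-31860) = -41015; wraps to 24521 = 0101111111001001
R = 24521 + 11234 = 35755; wraps to -29781 = 1000101110101011
R = NOT 1000101110101011 = 0111010001010100 = 29780

0111010001010100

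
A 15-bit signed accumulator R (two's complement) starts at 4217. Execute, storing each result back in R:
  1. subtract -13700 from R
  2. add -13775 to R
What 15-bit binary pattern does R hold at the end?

001000000101110

Start: R = 4217 = 001000001111001.
R = 4217 − (-13700) = 17917; wraps to -14851 = 100010111111101
R = -14851 + (-13775) = -28626; wraps to 4142 = 001000000101110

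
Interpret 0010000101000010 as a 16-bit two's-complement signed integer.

8514

MSB is 0, so the value is non-negative: 0010000101000010 = 8514.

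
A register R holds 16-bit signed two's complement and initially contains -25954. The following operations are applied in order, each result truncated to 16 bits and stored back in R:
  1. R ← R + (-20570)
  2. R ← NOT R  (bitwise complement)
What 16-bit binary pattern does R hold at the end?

1011010110111011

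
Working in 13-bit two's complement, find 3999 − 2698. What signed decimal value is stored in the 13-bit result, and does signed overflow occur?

1301; no overflow

3999 → 0111110011111
2698 → 0101010001010
Subtract via negate-and-add: invert 0101010001010 + 1 = 1010101110110 (i.e. -2698).
  0111110011111
+ 1010101110110
= 0010100010101  (discard carry-out 1)
Result 0010100010101: MSB = 0 → value 1301.
Addends (after negating the subtrahend) have opposite signs, so signed overflow cannot occur.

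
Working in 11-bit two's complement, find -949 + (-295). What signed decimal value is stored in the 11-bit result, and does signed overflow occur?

804; overflow

-949 → 10001001011
-295 → 11011011001
  10001001011
+ 11011011001
= 01100100100  (discard carry-out 1)
Result 01100100100: MSB = 0 → value 804.
Both addends are negative but the stored result is non-negative: signed overflow. The true value -949 + (-295) = -1244 lies outside [-1024, 1023].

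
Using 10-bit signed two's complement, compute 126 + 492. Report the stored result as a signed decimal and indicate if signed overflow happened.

-406; overflow

126 → 0001111110
492 → 0111101100
  0001111110
+ 0111101100
= 1001101010
Result 1001101010: MSB = 1 → 618 − 1024 = -406.
Both addends are non-negative but the stored result is negative: signed overflow. The true value 126 + 492 = 618 lies outside [-512, 511].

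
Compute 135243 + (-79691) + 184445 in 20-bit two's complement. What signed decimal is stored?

239997

135243 + (-79691) = 55552 (00001101100100000000)
55552 + 184445 = 239997 (00111010100101111101)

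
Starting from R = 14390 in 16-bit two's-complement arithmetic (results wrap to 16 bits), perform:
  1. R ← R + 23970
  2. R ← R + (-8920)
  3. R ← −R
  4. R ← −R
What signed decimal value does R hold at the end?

Start: R = 14390 = 0011100000110110.
R = 14390 + 23970 = 38360; wraps to -27176 = 1001010111011000
R = -27176 + (-8920) = -36096; wraps to 29440 = 0111001100000000
R = −(29440) = -29440 = 1000110100000000
R = −(-29440) = 29440 = 0111001100000000

29440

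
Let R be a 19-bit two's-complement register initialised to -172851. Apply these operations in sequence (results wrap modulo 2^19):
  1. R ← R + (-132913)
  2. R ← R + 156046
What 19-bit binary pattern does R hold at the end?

1011011011100101010

Start: R = -172851 = 1010101110011001101.
R = -172851 + (-132913) = -305764; wraps to 218524 = 0110101010110011100
R = 218524 + 156046 = 374570; wraps to -149718 = 1011011011100101010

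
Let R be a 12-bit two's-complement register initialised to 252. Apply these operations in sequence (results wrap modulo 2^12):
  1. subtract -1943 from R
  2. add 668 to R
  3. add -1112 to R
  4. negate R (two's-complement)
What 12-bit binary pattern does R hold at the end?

100100101001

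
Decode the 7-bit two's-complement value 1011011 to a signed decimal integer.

MSB is 1, so the value is negative.
Unsigned reading: 91. Subtract 2^7 = 128: 91 − 128 = -37.

-37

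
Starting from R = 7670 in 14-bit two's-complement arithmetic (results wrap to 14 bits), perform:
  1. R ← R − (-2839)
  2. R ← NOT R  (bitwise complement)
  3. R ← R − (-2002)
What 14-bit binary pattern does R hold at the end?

01111011000100

Start: R = 7670 = 01110111110110.
R = 7670 − (-2839) = 10509; wraps to -5875 = 10100100001101
R = NOT 10100100001101 = 01011011110010 = 5874
R = 5874 − (-2002) = 7876 = 01111011000100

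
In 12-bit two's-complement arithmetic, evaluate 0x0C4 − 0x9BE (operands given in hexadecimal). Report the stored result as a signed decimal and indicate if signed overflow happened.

0x0C4 = 000011000100 = 196 (signed)
0x9BE = 100110111110 = -1602 (signed)
Subtract via negate-and-add: invert 100110111110 + 1 = 011001000010 (i.e. 1602).
  000011000100
+ 011001000010
= 011100000110
Result 011100000110: MSB = 0 → value 1798.
Both addends (after negating the subtrahend) are non-negative and so is the stored result: no signed overflow.

1798; no overflow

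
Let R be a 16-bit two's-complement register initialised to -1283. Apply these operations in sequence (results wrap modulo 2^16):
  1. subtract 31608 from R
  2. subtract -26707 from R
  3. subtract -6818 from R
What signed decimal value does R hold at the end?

634

Start: R = -1283 = 1111101011111101.
R = -1283 − 31608 = -32891; wraps to 32645 = 0111111110000101
R = 32645 − (-26707) = 59352; wraps to -6184 = 1110011111011000
R = -6184 − (-6818) = 634 = 0000001001111010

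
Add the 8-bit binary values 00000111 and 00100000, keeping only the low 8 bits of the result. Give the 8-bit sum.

00100111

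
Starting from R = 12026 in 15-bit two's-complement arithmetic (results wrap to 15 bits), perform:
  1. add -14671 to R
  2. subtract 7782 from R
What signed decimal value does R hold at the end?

Start: R = 12026 = 010111011111010.
R = 12026 + (-14671) = -2645 = 111010110101011
R = -2645 − 7782 = -10427 = 101011101000101

-10427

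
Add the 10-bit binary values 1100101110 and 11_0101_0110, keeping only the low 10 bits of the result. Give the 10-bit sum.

  1100101110
+ 1101010110
= 1010000100  (discard carry-out 1)

1010000100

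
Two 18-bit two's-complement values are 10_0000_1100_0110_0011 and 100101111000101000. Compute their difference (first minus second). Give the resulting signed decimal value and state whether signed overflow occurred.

-20933; no overflow

10_0000_1100_0110_0011 → 100000110001100011 = -127901 (signed)
100101111000101000 = -106968 (signed)
Subtract via negate-and-add: invert 100101111000101000 + 1 = 011010000111011000 (i.e. 106968).
  100000110001100011
+ 011010000111011000
= 111010111000111011
Result 111010111000111011: MSB = 1 → 241211 − 262144 = -20933.
Addends (after negating the subtrahend) have opposite signs, so signed overflow cannot occur.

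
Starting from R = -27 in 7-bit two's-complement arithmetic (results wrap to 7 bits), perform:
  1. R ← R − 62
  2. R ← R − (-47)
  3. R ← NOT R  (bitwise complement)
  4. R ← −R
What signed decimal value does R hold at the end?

-41

Start: R = -27 = 1100101.
R = -27 − 62 = -89; wraps to 39 = 0100111
R = 39 − (-47) = 86; wraps to -42 = 1010110
R = NOT 1010110 = 0101001 = 41
R = −(41) = -41 = 1010111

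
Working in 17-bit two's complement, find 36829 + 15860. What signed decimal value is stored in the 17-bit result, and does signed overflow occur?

52689; no overflow

36829 → 01000111111011101
15860 → 00011110111110100
  01000111111011101
+ 00011110111110100
= 01100110111010001
Result 01100110111010001: MSB = 0 → value 52689.
Both addends are non-negative and so is the stored result: no signed overflow.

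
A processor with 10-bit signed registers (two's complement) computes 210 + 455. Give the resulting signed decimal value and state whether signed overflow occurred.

210 → 0011010010
455 → 0111000111
  0011010010
+ 0111000111
= 1010011001
Result 1010011001: MSB = 1 → 665 − 1024 = -359.
Both addends are non-negative but the stored result is negative: signed overflow. The true value 210 + 455 = 665 lies outside [-512, 511].

-359; overflow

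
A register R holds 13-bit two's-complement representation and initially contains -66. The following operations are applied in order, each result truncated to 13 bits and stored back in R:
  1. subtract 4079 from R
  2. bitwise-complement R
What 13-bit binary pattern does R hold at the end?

1000000110000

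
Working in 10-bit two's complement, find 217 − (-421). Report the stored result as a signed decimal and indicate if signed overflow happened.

-386; overflow

217 → 0011011001
-421 → 1001011011
Subtract via negate-and-add: invert 1001011011 + 1 = 0110100101 (i.e. 421).
  0011011001
+ 0110100101
= 1001111110
Result 1001111110: MSB = 1 → 638 − 1024 = -386.
Both addends (after negating the subtrahend) are non-negative but the stored result is negative: signed overflow. The true value 217 − (-421) = 638 lies outside [-512, 511].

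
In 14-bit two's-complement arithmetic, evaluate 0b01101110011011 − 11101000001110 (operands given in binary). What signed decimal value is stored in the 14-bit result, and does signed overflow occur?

0b01101110011011 → 01101110011011 = 7067 (signed)
11101000001110 = -1522 (signed)
Subtract via negate-and-add: invert 11101000001110 + 1 = 00010111110010 (i.e. 1522).
  01101110011011
+ 00010111110010
= 10000110001101
Result 10000110001101: MSB = 1 → 8589 − 16384 = -7795.
Both addends (after negating the subtrahend) are non-negative but the stored result is negative: signed overflow. The true value 7067 − (-1522) = 8589 lies outside [-8192, 8191].

-7795; overflow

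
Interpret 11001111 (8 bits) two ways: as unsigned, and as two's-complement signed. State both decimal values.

unsigned = 207, signed = -49

Unsigned: 11001111 = 207.
Signed: MSB=1 → 207 − 256 = -49.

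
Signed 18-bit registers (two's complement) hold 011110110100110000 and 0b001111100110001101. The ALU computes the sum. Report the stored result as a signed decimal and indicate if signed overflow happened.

-72003; overflow

011110110100110000 = 126256 (signed)
0b001111100110001101 → 001111100110001101 = 63885 (signed)
  011110110100110000
+ 001111100110001101
= 101110011010111101
Result 101110011010111101: MSB = 1 → 190141 − 262144 = -72003.
Both addends are non-negative but the stored result is negative: signed overflow. The true value 126256 + 63885 = 190141 lies outside [-131072, 131071].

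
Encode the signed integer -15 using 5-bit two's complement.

|-15| = 15 = 01111 in 5 bits.
Invert the bits: 10000. Add 1: 10001.

10001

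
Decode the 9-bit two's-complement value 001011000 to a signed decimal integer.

MSB is 0, so the value is non-negative: 001011000 = 88.

88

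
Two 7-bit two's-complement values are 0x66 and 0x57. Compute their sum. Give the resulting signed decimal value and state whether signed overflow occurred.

0x66 = 1100110 = -26 (signed)
0x57 = 1010111 = -41 (signed)
  1100110
+ 1010111
= 0111101  (discard carry-out 1)
Result 0111101: MSB = 0 → value 61.
Both addends are negative but the stored result is non-negative: signed overflow. The true value -26 + (-41) = -67 lies outside [-64, 63].

61; overflow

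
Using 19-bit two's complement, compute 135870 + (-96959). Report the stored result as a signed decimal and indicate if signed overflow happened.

38911; no overflow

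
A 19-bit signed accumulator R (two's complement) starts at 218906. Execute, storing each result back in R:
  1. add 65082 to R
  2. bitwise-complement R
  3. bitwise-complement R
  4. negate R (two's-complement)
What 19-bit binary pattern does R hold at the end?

0111010101010101100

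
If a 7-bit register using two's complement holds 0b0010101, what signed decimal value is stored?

MSB is 0, so the value is non-negative: 0010101 = 21.

21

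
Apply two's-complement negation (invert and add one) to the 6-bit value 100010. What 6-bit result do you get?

011110

Invert: 011101. Add 1: 011110.
Check: 100010 = -30, 011110 = 30.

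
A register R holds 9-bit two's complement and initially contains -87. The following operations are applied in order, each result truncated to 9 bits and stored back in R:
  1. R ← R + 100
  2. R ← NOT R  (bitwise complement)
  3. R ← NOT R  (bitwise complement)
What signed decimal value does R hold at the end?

13

Start: R = -87 = 110101001.
R = -87 + 100 = 13 = 000001101
R = NOT 000001101 = 111110010 = -14
R = NOT 111110010 = 000001101 = 13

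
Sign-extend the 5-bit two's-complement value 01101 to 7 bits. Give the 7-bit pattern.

MSB of 01101 is 0; replicate it into the new high bits.
00|01101 → 0001101 (still 13).

0001101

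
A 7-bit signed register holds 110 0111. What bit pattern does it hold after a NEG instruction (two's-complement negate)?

0011001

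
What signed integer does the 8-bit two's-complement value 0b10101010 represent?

MSB is 1, so the value is negative.
Unsigned reading: 170. Subtract 2^8 = 256: 170 − 256 = -86.

-86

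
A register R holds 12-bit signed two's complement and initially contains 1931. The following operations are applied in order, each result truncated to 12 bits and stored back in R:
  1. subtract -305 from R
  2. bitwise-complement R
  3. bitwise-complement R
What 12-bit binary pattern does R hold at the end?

Start: R = 1931 = 011110001011.
R = 1931 − (-305) = 2236; wraps to -1860 = 100010111100
R = NOT 100010111100 = 011101000011 = 1859
R = NOT 011101000011 = 100010111100 = -1860

100010111100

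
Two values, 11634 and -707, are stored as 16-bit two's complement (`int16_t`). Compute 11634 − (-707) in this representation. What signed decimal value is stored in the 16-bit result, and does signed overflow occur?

11634 → 0010110101110010
-707 → 1111110100111101
Subtract via negate-and-add: invert 1111110100111101 + 1 = 0000001011000011 (i.e. 707).
  0010110101110010
+ 0000001011000011
= 0011000000110101
Result 0011000000110101: MSB = 0 → value 12341.
Both addends (after negating the subtrahend) are non-negative and so is the stored result: no signed overflow.

12341; no overflow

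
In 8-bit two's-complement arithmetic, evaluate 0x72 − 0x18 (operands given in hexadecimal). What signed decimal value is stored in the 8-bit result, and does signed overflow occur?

90; no overflow

0x72 = 01110010 = 114 (signed)
0x18 = 00011000 = 24 (signed)
Subtract via negate-and-add: invert 00011000 + 1 = 11101000 (i.e. -24).
  01110010
+ 11101000
= 01011010  (discard carry-out 1)
Result 01011010: MSB = 0 → value 90.
Addends (after negating the subtrahend) have opposite signs, so signed overflow cannot occur.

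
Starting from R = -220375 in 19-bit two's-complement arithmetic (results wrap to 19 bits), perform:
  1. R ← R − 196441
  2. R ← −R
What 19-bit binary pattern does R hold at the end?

1100101110000110000

Start: R = -220375 = 1001010001100101001.
R = -220375 − 196441 = -416816; wraps to 107472 = 0011010001111010000
R = −(107472) = -107472 = 1100101110000110000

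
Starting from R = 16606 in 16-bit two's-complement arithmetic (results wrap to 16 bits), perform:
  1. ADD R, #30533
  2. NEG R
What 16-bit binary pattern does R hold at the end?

Start: R = 16606 = 0100000011011110.
R = 16606 + 30533 = 47139; wraps to -18397 = 1011100000100011
R = −(-18397) = 18397 = 0100011111011101

0100011111011101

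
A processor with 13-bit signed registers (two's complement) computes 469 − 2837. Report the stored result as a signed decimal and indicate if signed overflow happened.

469 → 0000111010101
2837 → 0101100010101
Subtract via negate-and-add: invert 0101100010101 + 1 = 1010011101011 (i.e. -2837).
  0000111010101
+ 1010011101011
= 1011011000000
Result 1011011000000: MSB = 1 → 5824 − 8192 = -2368.
Addends (after negating the subtrahend) have opposite signs, so signed overflow cannot occur.

-2368; no overflow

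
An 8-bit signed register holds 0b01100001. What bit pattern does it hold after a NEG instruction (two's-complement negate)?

10011111

Invert: 10011110. Add 1: 10011111.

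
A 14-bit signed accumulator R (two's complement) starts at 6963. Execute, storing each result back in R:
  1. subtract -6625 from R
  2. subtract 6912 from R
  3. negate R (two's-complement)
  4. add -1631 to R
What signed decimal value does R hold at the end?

Start: R = 6963 = 01101100110011.
R = 6963 − (-6625) = 13588; wraps to -2796 = 11010100010100
R = -2796 − 6912 = -9708; wraps to 6676 = 01101000010100
R = −(6676) = -6676 = 10010111101100
R = -6676 + (-1631) = -8307; wraps to 8077 = 01111110001101

8077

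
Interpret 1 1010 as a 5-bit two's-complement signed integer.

-6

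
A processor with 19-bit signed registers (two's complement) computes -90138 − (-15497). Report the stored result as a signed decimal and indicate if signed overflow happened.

-90138 → 1101001111111100110
-15497 → 1111100001101110111
Subtract via negate-and-add: invert 1111100001101110111 + 1 = 0000011110010001001 (i.e. 15497).
  1101001111111100110
+ 0000011110010001001
= 1101101110001101111
Result 1101101110001101111: MSB = 1 → 449647 − 524288 = -74641.
Addends (after negating the subtrahend) have opposite signs, so signed overflow cannot occur.

-74641; no overflow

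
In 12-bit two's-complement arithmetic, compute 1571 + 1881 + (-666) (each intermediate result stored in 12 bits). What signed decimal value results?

1571 + 1881 = 3452 → wraps to -644 (110101111100)
-644 + (-666) = -1310 (101011100010)

-1310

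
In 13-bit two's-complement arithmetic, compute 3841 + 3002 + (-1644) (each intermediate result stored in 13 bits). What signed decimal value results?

-2993

3841 + 3002 = 6843 → wraps to -1349 (1101010111011)
-1349 + (-1644) = -2993 (1010001001111)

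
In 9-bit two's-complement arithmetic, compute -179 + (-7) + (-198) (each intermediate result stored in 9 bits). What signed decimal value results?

-179 + (-7) = -186 (101000110)
-186 + (-198) = -384 → wraps to 128 (010000000)

128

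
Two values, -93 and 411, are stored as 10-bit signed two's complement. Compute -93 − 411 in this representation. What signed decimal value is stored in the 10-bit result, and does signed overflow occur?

-93 → 1110100011
411 → 0110011011
Subtract via negate-and-add: invert 0110011011 + 1 = 1001100101 (i.e. -411).
  1110100011
+ 1001100101
= 1000001000  (discard carry-out 1)
Result 1000001000: MSB = 1 → 520 − 1024 = -504.
Both addends (after negating the subtrahend) are negative and so is the stored result: no signed overflow.

-504; no overflow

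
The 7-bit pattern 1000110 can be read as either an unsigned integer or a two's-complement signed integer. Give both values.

Unsigned: 1000110 = 70.
Signed: MSB=1 → 70 − 128 = -58.

unsigned = 70, signed = -58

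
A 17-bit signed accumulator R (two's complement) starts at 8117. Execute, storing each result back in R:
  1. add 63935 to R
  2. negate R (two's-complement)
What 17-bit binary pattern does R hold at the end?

Start: R = 8117 = 00001111110110101.
R = 8117 + 63935 = 72052; wraps to -59020 = 10001100101110100
R = −(-59020) = 59020 = 01110011010001100

01110011010001100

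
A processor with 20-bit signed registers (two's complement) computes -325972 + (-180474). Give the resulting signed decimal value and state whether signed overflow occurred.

-325972 → 10110000011010101100
-180474 → 11010011111100000110
  10110000011010101100
+ 11010011111100000110
= 10000100010110110010  (discard carry-out 1)
Result 10000100010110110010: MSB = 1 → 542130 − 1048576 = -506446.
Both addends are negative and so is the stored result: no signed overflow.

-506446; no overflow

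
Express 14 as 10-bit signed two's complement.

0000001110

14 is non-negative, so write it directly in 10 bits: 0000001110.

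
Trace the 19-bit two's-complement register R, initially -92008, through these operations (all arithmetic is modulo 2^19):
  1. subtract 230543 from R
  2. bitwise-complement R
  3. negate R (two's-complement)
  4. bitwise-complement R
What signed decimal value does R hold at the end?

-201739

Start: R = -92008 = 1101001100010011000.
R = -92008 − 230543 = -322551; wraps to 201737 = 0110001010000001001
R = NOT 0110001010000001001 = 1001110101111110110 = -201738
R = −(-201738) = 201738 = 0110001010000001010
R = NOT 0110001010000001010 = 1001110101111110101 = -201739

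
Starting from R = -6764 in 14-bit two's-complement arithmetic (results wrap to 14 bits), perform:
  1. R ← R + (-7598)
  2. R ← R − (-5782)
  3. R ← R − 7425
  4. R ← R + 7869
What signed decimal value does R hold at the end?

-8136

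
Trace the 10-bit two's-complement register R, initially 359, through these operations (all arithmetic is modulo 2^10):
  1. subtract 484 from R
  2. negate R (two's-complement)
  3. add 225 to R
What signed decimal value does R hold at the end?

Start: R = 359 = 0101100111.
R = 359 − 484 = -125 = 1110000011
R = −(-125) = 125 = 0001111101
R = 125 + 225 = 350 = 0101011110

350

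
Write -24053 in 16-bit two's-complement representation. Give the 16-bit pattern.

1010001000001011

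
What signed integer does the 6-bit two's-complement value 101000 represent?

MSB is 1, so the value is negative.
Unsigned reading: 40. Subtract 2^6 = 64: 40 − 64 = -24.

-24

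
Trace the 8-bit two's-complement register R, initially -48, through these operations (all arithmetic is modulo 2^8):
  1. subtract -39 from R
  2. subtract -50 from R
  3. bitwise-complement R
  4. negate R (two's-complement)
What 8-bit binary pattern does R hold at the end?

00101010

Start: R = -48 = 11010000.
R = -48 − (-39) = -9 = 11110111
R = -9 − (-50) = 41 = 00101001
R = NOT 00101001 = 11010110 = -42
R = −(-42) = 42 = 00101010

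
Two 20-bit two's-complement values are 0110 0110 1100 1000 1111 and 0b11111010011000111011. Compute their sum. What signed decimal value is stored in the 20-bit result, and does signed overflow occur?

398026; no overflow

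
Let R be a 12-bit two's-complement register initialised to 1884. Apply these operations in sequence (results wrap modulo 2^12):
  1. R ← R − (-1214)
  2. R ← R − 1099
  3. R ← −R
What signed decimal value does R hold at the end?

-1999

Start: R = 1884 = 011101011100.
R = 1884 − (-1214) = 3098; wraps to -998 = 110000011010
R = -998 − 1099 = -2097; wraps to 1999 = 011111001111
R = −(1999) = -1999 = 100000110001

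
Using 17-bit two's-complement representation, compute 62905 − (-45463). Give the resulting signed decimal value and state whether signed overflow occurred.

62905 → 01111010110111001
-45463 → 10100111001101001
Subtract via negate-and-add: invert 10100111001101001 + 1 = 01011000110010111 (i.e. 45463).
  01111010110111001
+ 01011000110010111
= 11010011101010000
Result 11010011101010000: MSB = 1 → 108368 − 131072 = -22704.
Both addends (after negating the subtrahend) are non-negative but the stored result is negative: signed overflow. The true value 62905 − (-45463) = 108368 lies outside [-65536, 65535].

-22704; overflow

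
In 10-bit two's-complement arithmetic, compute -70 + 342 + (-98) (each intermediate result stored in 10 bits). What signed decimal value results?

-70 + 342 = 272 (0100010000)
272 + (-98) = 174 (0010101110)

174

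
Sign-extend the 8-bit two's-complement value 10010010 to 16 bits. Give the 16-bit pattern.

1111111110010010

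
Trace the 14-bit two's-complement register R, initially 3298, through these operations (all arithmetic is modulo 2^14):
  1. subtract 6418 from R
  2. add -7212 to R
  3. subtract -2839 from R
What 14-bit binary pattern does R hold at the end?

Start: R = 3298 = 00110011100010.
R = 3298 − 6418 = -3120 = 11001111010000
R = -3120 + (-7212) = -10332; wraps to 6052 = 01011110100100
R = 6052 − (-2839) = 8891; wraps to -7493 = 10001010111011

10001010111011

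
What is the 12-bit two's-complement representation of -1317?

|-1317| = 1317 = 010100100101 in 12 bits.
Invert the bits: 101011011010. Add 1: 101011011011.
Check: 101011011011 reads as 2779 − 4096 = -1317.

101011011011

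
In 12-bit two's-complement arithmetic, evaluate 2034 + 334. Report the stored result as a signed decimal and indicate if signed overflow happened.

-1728; overflow

2034 → 011111110010
334 → 000101001110
  011111110010
+ 000101001110
= 100101000000
Result 100101000000: MSB = 1 → 2368 − 4096 = -1728.
Both addends are non-negative but the stored result is negative: signed overflow. The true value 2034 + 334 = 2368 lies outside [-2048, 2047].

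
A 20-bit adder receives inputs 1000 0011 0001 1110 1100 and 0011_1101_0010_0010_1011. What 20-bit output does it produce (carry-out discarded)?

11000000010000010111

  10000011000111101100
+ 00111101001000101011
= 11000000010000010111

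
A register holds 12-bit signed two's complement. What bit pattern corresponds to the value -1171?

101101101101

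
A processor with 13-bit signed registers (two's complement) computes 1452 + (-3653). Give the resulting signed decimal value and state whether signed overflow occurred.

1452 → 0010110101100
-3653 → 1000110111011
  0010110101100
+ 1000110111011
= 1011101100111
Result 1011101100111: MSB = 1 → 5991 − 8192 = -2201.
Addends have opposite signs, so signed overflow cannot occur.

-2201; no overflow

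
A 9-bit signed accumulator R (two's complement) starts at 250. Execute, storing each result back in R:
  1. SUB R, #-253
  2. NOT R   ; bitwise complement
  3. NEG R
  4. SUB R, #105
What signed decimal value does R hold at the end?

-113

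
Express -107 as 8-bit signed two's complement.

|-107| = 107 = 01101011 in 8 bits.
Invert the bits: 10010100. Add 1: 10010101.
Check: 10010101 reads as 149 − 256 = -107.

10010101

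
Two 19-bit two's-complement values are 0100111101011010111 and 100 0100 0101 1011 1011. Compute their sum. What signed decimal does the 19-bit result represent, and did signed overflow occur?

-81774; no overflow

0100111101011010111 = 162519 (signed)
100 0100 0101 1011 1011 → 1000100010110111011 = -244293 (signed)
  0100111101011010111
+ 1000100010110111011
= 1101100000010010010
Result 1101100000010010010: MSB = 1 → 442514 − 524288 = -81774.
Addends have opposite signs, so signed overflow cannot occur.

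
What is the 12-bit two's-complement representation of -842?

|-842| = 842 = 001101001010 in 12 bits.
Invert the bits: 110010110101. Add 1: 110010110110.
Check: 110010110110 reads as 3254 − 4096 = -842.

110010110110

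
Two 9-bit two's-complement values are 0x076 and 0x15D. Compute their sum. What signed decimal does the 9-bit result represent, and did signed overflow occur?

0x076 = 001110110 = 118 (signed)
0x15D = 101011101 = -163 (signed)
  001110110
+ 101011101
= 111010011
Result 111010011: MSB = 1 → 467 − 512 = -45.
Addends have opposite signs, so signed overflow cannot occur.

-45; no overflow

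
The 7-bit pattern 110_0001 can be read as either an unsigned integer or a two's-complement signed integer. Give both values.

unsigned = 97, signed = -31

Unsigned: 1100001 = 97.
Signed: MSB=1 → 97 − 128 = -31.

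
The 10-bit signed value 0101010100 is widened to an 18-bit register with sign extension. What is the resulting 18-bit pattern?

000000000101010100

MSB of 0101010100 is 0; replicate it into the new high bits.
00000000|0101010100 → 000000000101010100 (still 340).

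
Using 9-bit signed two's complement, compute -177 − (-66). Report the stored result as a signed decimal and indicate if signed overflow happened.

-111; no overflow

-177 → 101001111
-66 → 110111110
Subtract via negate-and-add: invert 110111110 + 1 = 001000010 (i.e. 66).
  101001111
+ 001000010
= 110010001
Result 110010001: MSB = 1 → 401 − 512 = -111.
Addends (after negating the subtrahend) have opposite signs, so signed overflow cannot occur.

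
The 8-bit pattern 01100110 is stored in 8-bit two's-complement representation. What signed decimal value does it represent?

102

MSB is 0, so the value is non-negative: 01100110 = 102.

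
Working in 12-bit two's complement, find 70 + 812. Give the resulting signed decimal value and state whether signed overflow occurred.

882; no overflow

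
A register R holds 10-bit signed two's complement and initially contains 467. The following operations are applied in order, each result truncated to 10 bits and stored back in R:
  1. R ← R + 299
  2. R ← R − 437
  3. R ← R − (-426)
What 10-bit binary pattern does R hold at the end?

Start: R = 467 = 0111010011.
R = 467 + 299 = 766; wraps to -258 = 1011111110
R = -258 − 437 = -695; wraps to 329 = 0101001001
R = 329 − (-426) = 755; wraps to -269 = 1011110011

1011110011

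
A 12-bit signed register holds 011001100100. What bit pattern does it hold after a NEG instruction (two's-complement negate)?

100110011100

Invert: 100110011011. Add 1: 100110011100.
Check: 011001100100 = 1636, 100110011100 = -1636.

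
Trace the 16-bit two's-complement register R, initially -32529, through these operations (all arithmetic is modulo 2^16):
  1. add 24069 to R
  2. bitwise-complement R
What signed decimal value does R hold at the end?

8459

Start: R = -32529 = 1000000011101111.
R = -32529 + 24069 = -8460 = 1101111011110100
R = NOT 1101111011110100 = 0010000100001011 = 8459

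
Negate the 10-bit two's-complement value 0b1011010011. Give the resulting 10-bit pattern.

0100101101

Invert: 0100101100. Add 1: 0100101101.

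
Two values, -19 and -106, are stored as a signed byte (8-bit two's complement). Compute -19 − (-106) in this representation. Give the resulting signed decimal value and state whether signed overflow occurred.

-19 → 11101101
-106 → 10010110
Subtract via negate-and-add: invert 10010110 + 1 = 01101010 (i.e. 106).
  11101101
+ 01101010
= 01010111  (discard carry-out 1)
Result 01010111: MSB = 0 → value 87.
Addends (after negating the subtrahend) have opposite signs, so signed overflow cannot occur.

87; no overflow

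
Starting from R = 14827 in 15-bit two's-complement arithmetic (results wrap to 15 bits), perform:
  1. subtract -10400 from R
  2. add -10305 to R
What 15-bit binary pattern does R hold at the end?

Start: R = 14827 = 011100111101011.
R = 14827 − (-10400) = 25227; wraps to -7541 = 110001010001011
R = -7541 + (-10305) = -17846; wraps to 14922 = 011101001001010

011101001001010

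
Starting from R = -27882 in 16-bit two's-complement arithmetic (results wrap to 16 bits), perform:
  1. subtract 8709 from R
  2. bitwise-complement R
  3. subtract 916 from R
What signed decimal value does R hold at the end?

-29862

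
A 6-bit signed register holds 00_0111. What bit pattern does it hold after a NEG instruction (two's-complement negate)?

111001

Invert: 111000. Add 1: 111001.
Check: 000111 = 7, 111001 = -7.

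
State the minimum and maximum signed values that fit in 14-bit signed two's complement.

Minimum: −2^13 = -8192.
Maximum: 2^13 − 1 = 8191.

min = -8192, max = 8191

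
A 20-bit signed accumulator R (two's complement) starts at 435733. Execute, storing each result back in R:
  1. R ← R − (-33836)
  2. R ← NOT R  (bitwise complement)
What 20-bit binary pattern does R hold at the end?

10001101010110111110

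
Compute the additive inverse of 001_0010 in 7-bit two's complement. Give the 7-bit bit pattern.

1101110

Invert: 1101101. Add 1: 1101110.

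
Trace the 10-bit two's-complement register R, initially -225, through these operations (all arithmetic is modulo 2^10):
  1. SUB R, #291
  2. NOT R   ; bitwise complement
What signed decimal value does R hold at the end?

-509

Start: R = -225 = 1100011111.
R = -225 − 291 = -516; wraps to 508 = 0111111100
R = NOT 0111111100 = 1000000011 = -509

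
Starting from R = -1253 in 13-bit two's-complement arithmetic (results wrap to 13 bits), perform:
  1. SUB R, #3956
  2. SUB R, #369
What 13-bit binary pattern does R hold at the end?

0101000110110

Start: R = -1253 = 1101100011011.
R = -1253 − 3956 = -5209; wraps to 2983 = 0101110100111
R = 2983 − 369 = 2614 = 0101000110110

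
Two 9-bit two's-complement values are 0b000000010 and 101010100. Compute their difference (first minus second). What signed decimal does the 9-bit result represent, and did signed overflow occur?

0b000000010 → 000000010 = 2 (signed)
101010100 = -172 (signed)
Subtract via negate-and-add: invert 101010100 + 1 = 010101100 (i.e. 172).
  000000010
+ 010101100
= 010101110
Result 010101110: MSB = 0 → value 174.
Both addends (after negating the subtrahend) are non-negative and so is the stored result: no signed overflow.

174; no overflow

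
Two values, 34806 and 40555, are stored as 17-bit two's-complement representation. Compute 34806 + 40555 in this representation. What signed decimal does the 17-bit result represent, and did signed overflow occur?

-55711; overflow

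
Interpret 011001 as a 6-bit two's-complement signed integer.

25

MSB is 0, so the value is non-negative: 011001 = 25.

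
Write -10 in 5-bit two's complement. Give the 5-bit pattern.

10110

|-10| = 10 = 01010 in 5 bits.
Invert the bits: 10101. Add 1: 10110.
Check: 10110 reads as 22 − 32 = -10.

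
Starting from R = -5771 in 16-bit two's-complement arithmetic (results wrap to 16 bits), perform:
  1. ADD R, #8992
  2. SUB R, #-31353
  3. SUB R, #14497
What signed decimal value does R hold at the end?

Start: R = -5771 = 1110100101110101.
R = -5771 + 8992 = 3221 = 0000110010010101
R = 3221 − (-31353) = 34574; wraps to -30962 = 1000011100001110
R = -30962 − 14497 = -45459; wraps to 20077 = 0100111001101101

20077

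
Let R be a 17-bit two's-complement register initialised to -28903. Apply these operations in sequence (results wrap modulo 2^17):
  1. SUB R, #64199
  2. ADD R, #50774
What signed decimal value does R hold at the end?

Start: R = -28903 = 11000111100011001.
R = -28903 − 64199 = -93102; wraps to 37970 = 01001010001010010
R = 37970 + 50774 = 88744; wraps to -42328 = 10101101010101000

-42328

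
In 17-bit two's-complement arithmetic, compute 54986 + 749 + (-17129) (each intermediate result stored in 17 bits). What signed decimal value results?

54986 + 749 = 55735 (01101100110110111)
55735 + (-17129) = 38606 (01001011011001110)

38606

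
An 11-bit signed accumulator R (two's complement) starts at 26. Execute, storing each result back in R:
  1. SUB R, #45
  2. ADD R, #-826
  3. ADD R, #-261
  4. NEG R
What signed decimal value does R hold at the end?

Start: R = 26 = 00000011010.
R = 26 − 45 = -19 = 11111101101
R = -19 + (-826) = -845 = 10010110011
R = -845 + (-261) = -1106; wraps to 942 = 01110101110
R = −(942) = -942 = 10001010010

-942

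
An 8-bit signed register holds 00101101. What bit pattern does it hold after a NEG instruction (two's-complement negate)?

11010011

Invert: 11010010. Add 1: 11010011.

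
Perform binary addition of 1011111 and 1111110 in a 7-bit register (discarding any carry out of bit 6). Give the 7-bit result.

  1011111
+ 1111110
= 1011101  (discard carry-out 1)

1011101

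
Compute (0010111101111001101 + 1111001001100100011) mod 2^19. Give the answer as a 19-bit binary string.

0010000111011110000

  0010111101111001101
+ 1111001001100100011
= 0010000111011110000  (discard carry-out 1)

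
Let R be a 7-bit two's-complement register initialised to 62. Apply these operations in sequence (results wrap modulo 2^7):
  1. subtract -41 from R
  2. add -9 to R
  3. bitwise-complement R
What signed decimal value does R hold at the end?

33

Start: R = 62 = 0111110.
R = 62 − (-41) = 103; wraps to -25 = 1100111
R = -25 + (-9) = -34 = 1011110
R = NOT 1011110 = 0100001 = 33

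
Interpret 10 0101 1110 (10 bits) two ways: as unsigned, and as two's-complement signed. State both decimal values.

unsigned = 606, signed = -418

Unsigned: 1001011110 = 606.
Signed: MSB=1 → 606 − 1024 = -418.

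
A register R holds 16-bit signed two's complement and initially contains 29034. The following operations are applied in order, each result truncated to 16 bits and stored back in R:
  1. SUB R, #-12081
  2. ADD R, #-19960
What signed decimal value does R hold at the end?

21155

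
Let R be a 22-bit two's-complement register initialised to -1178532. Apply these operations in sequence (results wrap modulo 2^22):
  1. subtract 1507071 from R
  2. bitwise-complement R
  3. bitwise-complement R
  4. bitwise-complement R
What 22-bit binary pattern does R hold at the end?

1010001111101010100010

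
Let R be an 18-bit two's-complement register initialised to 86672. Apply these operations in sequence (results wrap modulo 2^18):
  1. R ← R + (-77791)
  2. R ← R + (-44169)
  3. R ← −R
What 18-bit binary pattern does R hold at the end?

001000100111011000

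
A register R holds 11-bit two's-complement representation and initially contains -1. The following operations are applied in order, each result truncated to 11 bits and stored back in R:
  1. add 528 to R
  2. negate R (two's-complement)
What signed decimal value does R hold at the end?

Start: R = -1 = 11111111111.
R = -1 + 528 = 527 = 01000001111
R = −(527) = -527 = 10111110001

-527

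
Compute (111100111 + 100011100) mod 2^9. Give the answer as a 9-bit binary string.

  111100111
+ 100011100
= 100000011  (discard carry-out 1)

100000011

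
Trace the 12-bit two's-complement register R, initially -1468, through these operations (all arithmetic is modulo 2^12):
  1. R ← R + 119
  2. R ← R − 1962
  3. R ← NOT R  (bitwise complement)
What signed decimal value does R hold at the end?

Start: R = -1468 = 101001000100.
R = -1468 + 119 = -1349 = 101010111011
R = -1349 − 1962 = -3311; wraps to 785 = 001100010001
R = NOT 001100010001 = 110011101110 = -786

-786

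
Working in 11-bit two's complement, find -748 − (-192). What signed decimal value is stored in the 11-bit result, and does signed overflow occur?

-748 → 10100010100
-192 → 11101000000
Subtract via negate-and-add: invert 11101000000 + 1 = 00011000000 (i.e. 192).
  10100010100
+ 00011000000
= 10111010100
Result 10111010100: MSB = 1 → 1492 − 2048 = -556.
Addends (after negating the subtrahend) have opposite signs, so signed overflow cannot occur.

-556; no overflow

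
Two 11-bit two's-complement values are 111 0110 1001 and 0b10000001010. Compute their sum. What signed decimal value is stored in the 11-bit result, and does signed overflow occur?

111 0110 1001 → 11101101001 = -151 (signed)
0b10000001010 → 10000001010 = -1014 (signed)
  11101101001
+ 10000001010
= 01101110011  (discard carry-out 1)
Result 01101110011: MSB = 0 → value 883.
Both addends are negative but the stored result is non-negative: signed overflow. The true value -151 + (-1014) = -1165 lies outside [-1024, 1023].

883; overflow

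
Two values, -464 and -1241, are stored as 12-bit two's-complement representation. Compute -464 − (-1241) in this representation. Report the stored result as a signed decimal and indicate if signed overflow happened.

777; no overflow

-464 → 111000110000
-1241 → 101100100111
Subtract via negate-and-add: invert 101100100111 + 1 = 010011011001 (i.e. 1241).
  111000110000
+ 010011011001
= 001100001001  (discard carry-out 1)
Result 001100001001: MSB = 0 → value 777.
Addends (after negating the subtrahend) have opposite signs, so signed overflow cannot occur.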